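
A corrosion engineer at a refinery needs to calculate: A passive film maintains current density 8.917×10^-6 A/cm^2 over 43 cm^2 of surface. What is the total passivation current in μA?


I = i_pass * A, then convert A → μA (×10^6)
I = 8.917×10^-6 * 43 * 10^6 = 383.43 μA

383.43 μA


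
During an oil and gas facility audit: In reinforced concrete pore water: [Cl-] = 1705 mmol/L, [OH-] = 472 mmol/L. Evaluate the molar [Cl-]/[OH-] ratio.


Threshold parameter = [Cl-] / [OH-] (molar basis; both in mmol/L, so units cancel)
Ratio = 1705 / 472 = 3.61

3.61


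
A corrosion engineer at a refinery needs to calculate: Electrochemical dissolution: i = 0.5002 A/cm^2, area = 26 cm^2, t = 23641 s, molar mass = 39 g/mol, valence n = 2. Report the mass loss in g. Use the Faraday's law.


Apply Faraday's law: m = i*A*t*M / (n*F)
Total charge passed Q = i*A*t = 0.5002*26*23641 = 307455.9332 C
m = Q*M/(n*F) = 307455.9332*39/(2*96485) = 62.13806 g

62.13806 g


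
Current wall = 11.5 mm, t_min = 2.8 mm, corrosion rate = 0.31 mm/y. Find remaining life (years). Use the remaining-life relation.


Apply the remaining-life relation: RL = (t_current − t_min) / CR
RL = (11.5 − 2.8) / 0.31 = 8.7 / 0.31 = 28.1 years

28.1 years


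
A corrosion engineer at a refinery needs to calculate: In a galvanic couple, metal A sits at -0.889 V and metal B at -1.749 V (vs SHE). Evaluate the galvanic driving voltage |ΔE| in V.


Driving voltage is the absolute potential difference.
|ΔE| = |-0.889 − (-1.749)| = 0.86 V

0.86 V


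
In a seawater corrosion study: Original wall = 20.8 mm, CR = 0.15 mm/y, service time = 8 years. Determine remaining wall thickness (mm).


Remaining wall = original − CR × time
t = 20.8 − 0.15*8 = 20.8 − 1.2 = 19.6 mm

19.6 mm


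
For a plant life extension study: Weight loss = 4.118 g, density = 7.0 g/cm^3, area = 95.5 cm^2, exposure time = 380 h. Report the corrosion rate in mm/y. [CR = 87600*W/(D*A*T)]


Apply the mm/y weight-loss relation: CR = 87600 * W / (D * A * T)
Numerator: 87600 * 4.118 = 360736.8
Denominator: 7.0 * 95.5 * 380 = 254030.0
CR = 360736.8 / 254030.0 = 1.42006 mm/y

1.42006 mm/y


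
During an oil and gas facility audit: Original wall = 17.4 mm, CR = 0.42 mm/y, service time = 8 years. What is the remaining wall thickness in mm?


Remaining wall = original − CR × time
t = 17.4 − 0.42*8 = 17.4 − 3.36 = 14.04 mm

14.04 mm


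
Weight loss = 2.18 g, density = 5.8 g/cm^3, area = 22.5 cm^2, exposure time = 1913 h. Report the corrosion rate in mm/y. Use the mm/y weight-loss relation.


Apply the mm/y weight-loss relation: CR = 87600 * W / (D * A * T)
Numerator: 87600 * 2.18 = 190968.0
Denominator: 5.8 * 22.5 * 1913 = 249646.5
CR = 190968.0 / 249646.5 = 0.765 mm/y

0.765 mm/y


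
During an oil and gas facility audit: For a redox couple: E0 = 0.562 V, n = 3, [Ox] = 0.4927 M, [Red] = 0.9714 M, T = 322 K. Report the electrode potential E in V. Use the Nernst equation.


Apply the Nernst equation: E = E0 + (RT/nF)*ln([Ox]/[Red])
Step 1: RT/nF = 8.314*322/(3*96485) = 0.00924879 V
Step 2: [Ox]/[Red] = 0.4927/0.9714 = 0.507206
Step 3: ln(0.507206) = -0.678838
Step 4: correction = 0.00924879 * -0.678838 = -0.006 V
E = 0.562 + -0.006 = 0.556 V

0.556 V


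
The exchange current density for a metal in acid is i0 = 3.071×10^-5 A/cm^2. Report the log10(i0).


i0 = 3.071×10^-5 A/cm^2
log10(i0) = -4.513

-4.513


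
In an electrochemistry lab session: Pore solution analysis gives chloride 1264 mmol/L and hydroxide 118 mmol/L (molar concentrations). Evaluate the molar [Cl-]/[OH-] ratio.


Threshold parameter = [Cl-] / [OH-] (molar basis; both in mmol/L, so units cancel)
Ratio = 1264 / 118 = 10.71

10.71


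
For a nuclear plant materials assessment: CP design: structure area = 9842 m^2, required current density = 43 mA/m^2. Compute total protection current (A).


I = area * current density, then convert mA → A (÷1000)
I = 9842 * 43 / 1000 = 423.21 A

423.21 A


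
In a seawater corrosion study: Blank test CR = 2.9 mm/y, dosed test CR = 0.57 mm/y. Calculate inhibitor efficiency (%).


Apply the inhibitor-efficiency definition: IE = (CR_blank − CR_inh)/CR_blank × 100
IE = (2.9 − 0.57) / 2.9 × 100
IE = 2.33 / 2.9 × 100 = 80.3 %

80.3 %


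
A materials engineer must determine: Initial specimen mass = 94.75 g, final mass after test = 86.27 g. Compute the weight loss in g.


Weight loss = initial − final
WL = 94.75 − 86.27 = 8.48 g

8.48 g


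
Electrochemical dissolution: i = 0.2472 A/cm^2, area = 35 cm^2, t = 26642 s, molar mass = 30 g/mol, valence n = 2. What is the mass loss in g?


Apply Faraday's law: m = i*A*t*M / (n*F)
Total charge passed Q = i*A*t = 0.2472*35*26642 = 230506.584 C
m = Q*M/(n*F) = 230506.584*30/(2*96485) = 35.836 g

35.836 g


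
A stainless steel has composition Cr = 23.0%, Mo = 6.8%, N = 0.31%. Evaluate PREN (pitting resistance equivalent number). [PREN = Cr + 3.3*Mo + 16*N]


Apply the PREN formula: PREN = Cr + 3.3*Mo + 16*N
PREN = 23.0 + 3.3*6.8 + 16*0.31
PREN = 23.0 + 22.44 + 4.96 = 50.4

50.4


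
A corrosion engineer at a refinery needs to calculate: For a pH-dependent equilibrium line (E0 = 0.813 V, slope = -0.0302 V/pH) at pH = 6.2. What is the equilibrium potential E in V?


Apply the Pourbaix line equation: E = E0 + slope*pH
E = 0.813 + (-0.0302)*6.2 = 0.813 + (-0.18724) = 0.62576 V
Rounded to 4 decimal places: E = 0.6258 V

0.6258 V


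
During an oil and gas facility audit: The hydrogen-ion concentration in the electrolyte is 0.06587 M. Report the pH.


pH = −log10[H+]
pH = −log10(0.06587) = 1.18

1.18


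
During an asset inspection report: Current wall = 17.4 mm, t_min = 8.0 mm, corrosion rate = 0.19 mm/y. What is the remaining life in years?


Apply the remaining-life relation: RL = (t_current − t_min) / CR
RL = (17.4 − 8.0) / 0.19 = 9.4 / 0.19 = 49.5 years

49.5 years


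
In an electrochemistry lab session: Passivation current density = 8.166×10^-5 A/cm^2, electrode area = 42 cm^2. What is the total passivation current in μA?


I = i_pass * A, then convert A → μA (×10^6)
I = 8.166×10^-5 * 42 * 10^6 = 3429.72 μA

3429.72 μA


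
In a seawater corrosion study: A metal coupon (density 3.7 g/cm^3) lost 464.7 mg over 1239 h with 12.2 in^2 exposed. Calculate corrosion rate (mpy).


Apply the mpy weight-loss relation: CR = 534 * W / (D * A * T)
Numerator: 534 * 464.7 = 248149.8
Denominator: 3.7 * 12.2 * 1239 = 55928.46
CR = 248149.8 / 55928.46 = 4.437 mpy

4.437 mpy


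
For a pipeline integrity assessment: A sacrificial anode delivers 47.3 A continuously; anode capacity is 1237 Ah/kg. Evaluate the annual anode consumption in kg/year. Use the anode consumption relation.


Annual consumption = current * hours per year / capacity
Rate = 47.3 * 8760 / 1237 = 335.0 kg/year

335.0 kg/year


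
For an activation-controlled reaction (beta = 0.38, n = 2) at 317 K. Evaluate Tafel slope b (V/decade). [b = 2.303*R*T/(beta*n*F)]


Apply the Tafel slope relation: b = 2.303*R*T/(beta*n*F)
Numerator: 2.303 * 8.314 * 317 = 6069.64
Denominator: 0.38 * 2 * 96485 = 73328.6
b = 6069.64 / 73328.6 = 0.083 V/decade

0.083 V/decade


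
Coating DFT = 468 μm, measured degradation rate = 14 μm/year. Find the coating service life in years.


Service life = thickness / degradation rate
Life = 468 / 14 = 33.4 years

33.4 years


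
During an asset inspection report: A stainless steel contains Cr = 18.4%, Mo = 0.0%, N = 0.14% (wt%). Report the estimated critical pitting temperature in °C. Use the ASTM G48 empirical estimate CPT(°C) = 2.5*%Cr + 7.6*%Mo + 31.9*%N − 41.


Apply the ASTM G48 empirical CPT estimate: CPT(°C) = 2.5*%Cr + 7.6*%Mo + 31.9*%N − 41
2.5*18.4 = 46; 7.6*0.0 = 0; 31.9*0.14 = 4.466
CPT = 46 + 0 + 4.466 − 41 = 9.466 °C
Rounded to 0.1 °C: CPT ≈ 9.5 °C

9.5 °C


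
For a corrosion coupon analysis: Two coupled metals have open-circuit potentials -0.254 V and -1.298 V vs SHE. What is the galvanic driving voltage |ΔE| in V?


Driving voltage is the absolute potential difference.
|ΔE| = |-0.254 − (-1.298)| = 1.044 V

1.044 V


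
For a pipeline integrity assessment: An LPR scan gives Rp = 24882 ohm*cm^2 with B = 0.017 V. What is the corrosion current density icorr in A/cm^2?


Apply the Stern-Geary relation: icorr = B / Rp
icorr = 0.017 / 24882 = 6.832×10^-7 A/cm^2

6.832×10^-7 A/cm^2


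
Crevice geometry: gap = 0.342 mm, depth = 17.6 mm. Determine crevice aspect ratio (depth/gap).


Aspect ratio = depth / gap
Ratio = 17.6 / 0.342 = 51.5

51.5


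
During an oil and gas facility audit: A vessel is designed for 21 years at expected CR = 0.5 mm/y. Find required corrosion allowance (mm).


Corrosion allowance = CR × design life
CA = 0.5 * 21 = 10.5 mm

10.5 mm


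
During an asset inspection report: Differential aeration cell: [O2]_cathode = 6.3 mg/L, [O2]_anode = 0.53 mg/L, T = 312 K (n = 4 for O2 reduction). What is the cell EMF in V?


Apply the Nernst concentration-cell relation: E = (RT/nF)*ln(C_cathode/C_anode)
RT/nF = 8.314*312/(4*96485) = 0.00672117 V
ln(6.3/0.53) = 2.47543
E = 0.00672117 * 2.47543 = 0.01664 V

0.01664 V


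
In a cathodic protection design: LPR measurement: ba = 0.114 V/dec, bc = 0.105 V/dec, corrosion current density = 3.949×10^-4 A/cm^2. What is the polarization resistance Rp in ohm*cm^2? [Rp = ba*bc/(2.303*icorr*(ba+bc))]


Apply the Stern-Geary equation: Rp = ba*bc / (2.303*icorr*(ba+bc))
ba*bc = 0.114*0.105 = 0.01197
ba+bc = 0.219; 2.303*icorr*(ba+bc) = 2.303*3.949×10^-4*0.219 = 1.9917058×10^-4
Rp = 0.01197 / 1.9917058×10^-4 = 60.1 ohm*cm^2

60.1 ohm*cm^2


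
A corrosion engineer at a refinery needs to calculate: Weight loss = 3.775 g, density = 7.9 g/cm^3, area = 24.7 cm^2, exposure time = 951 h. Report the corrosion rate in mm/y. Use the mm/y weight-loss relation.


Apply the mm/y weight-loss relation: CR = 87600 * W / (D * A * T)
Numerator: 87600 * 3.775 = 330690.0
Denominator: 7.9 * 24.7 * 951 = 185568.63
CR = 330690.0 / 185568.63 = 1.78204 mm/y

1.78204 mm/y


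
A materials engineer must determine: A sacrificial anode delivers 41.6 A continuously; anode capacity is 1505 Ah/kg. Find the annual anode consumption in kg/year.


Annual consumption = current * hours per year / capacity
Rate = 41.6 * 8760 / 1505 = 242.1 kg/year

242.1 kg/year


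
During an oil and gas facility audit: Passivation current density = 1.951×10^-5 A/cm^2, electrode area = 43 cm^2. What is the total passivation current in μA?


I = i_pass * A, then convert A → μA (×10^6)
I = 1.951×10^-5 * 43 * 10^6 = 838.93 μA

838.93 μA


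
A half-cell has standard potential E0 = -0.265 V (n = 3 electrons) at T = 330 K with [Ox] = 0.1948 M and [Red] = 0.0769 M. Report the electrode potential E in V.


Apply the Nernst equation: E = E0 + (RT/nF)*ln([Ox]/[Red])
Step 1: RT/nF = 8.314*330/(3*96485) = 0.00947857 V
Step 2: [Ox]/[Red] = 0.1948/0.0769 = 2.53316
Step 3: ln(2.53316) = 0.929468
Step 4: correction = 0.00947857 * 0.929468 = 0.009 V
E = -0.265 + 0.009 = -0.256 V

-0.256 V


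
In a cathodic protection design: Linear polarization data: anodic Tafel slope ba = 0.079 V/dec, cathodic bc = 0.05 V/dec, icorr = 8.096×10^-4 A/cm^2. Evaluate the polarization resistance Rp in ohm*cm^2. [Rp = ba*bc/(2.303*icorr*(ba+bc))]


Apply the Stern-Geary equation: Rp = ba*bc / (2.303*icorr*(ba+bc))
ba*bc = 0.079*0.05 = 0.00395
ba+bc = 0.129; 2.303*icorr*(ba+bc) = 2.303*8.096×10^-4*0.129 = 2.4052164×10^-4
Rp = 0.00395 / 2.4052164×10^-4 = 16.4 ohm*cm^2

16.4 ohm*cm^2


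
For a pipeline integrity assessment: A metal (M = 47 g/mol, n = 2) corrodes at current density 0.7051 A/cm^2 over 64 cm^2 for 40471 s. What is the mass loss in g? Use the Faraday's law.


Apply Faraday's law: m = i*A*t*M / (n*F)
Total charge passed Q = i*A*t = 0.7051*64*40471 = 1826310.5344 C
m = Q*M/(n*F) = 1826310.5344*47/(2*96485) = 444.81834 g

444.81834 g


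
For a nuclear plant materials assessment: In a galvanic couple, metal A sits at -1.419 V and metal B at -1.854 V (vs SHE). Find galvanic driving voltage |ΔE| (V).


Driving voltage is the absolute potential difference.
|ΔE| = |-1.419 − (-1.854)| = 0.435 V

0.435 V


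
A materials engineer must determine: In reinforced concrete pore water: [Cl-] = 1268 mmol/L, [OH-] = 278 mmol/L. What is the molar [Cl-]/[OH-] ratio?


Threshold parameter = [Cl-] / [OH-] (molar basis; both in mmol/L, so units cancel)
Ratio = 1268 / 278 = 4.56

4.56


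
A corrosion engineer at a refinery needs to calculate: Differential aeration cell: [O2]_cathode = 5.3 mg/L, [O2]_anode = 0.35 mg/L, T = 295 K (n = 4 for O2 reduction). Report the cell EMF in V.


Apply the Nernst concentration-cell relation: E = (RT/nF)*ln(C_cathode/C_anode)
RT/nF = 8.314*295/(4*96485) = 0.00635495 V
ln(5.3/0.35) = 2.71753
E = 0.00635495 * 2.71753 = 0.01727 V

0.01727 V


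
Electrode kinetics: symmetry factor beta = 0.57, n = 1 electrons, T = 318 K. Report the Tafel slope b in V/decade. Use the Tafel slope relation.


Apply the Tafel slope relation: b = 2.303*R*T/(beta*n*F)
Numerator: 2.303 * 8.314 * 318 = 6088.79
Denominator: 0.57 * 1 * 96485 = 54996.45
b = 6088.79 / 54996.45 = 0.111 V/decade

0.111 V/decade


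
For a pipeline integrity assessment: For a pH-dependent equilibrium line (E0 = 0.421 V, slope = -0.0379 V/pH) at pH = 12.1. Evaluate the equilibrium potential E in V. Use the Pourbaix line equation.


Apply the Pourbaix line equation: E = E0 + slope*pH
E = 0.421 + (-0.0379)*12.1 = 0.421 + (-0.45859) = -0.03759 V
Rounded to 4 decimal places: E = -0.0376 V

-0.0376 V


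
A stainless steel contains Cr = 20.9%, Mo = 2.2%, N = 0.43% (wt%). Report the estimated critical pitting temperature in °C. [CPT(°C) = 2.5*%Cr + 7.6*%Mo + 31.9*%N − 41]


Apply the ASTM G48 empirical CPT estimate: CPT(°C) = 2.5*%Cr + 7.6*%Mo + 31.9*%N − 41
2.5*20.9 = 52.25; 7.6*2.2 = 16.72; 31.9*0.43 = 13.717
CPT = 52.25 + 16.72 + 13.717 − 41 = 41.687 °C
Rounded to 0.1 °C: CPT ≈ 41.7 °C

41.7 °C


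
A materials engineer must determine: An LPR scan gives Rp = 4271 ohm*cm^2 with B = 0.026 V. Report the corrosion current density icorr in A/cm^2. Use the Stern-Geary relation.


Apply the Stern-Geary relation: icorr = B / Rp
icorr = 0.026 / 4271 = 6.088×10^-6 A/cm^2

6.088×10^-6 A/cm^2


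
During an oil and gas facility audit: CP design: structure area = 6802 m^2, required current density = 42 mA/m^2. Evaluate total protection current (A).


I = area * current density, then convert mA → A (÷1000)
I = 6802 * 42 / 1000 = 285.68 A

285.68 A


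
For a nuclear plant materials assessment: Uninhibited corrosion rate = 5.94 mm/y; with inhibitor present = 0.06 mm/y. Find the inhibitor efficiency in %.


Apply the inhibitor-efficiency definition: IE = (CR_blank − CR_inh)/CR_blank × 100
IE = (5.94 − 0.06) / 5.94 × 100
IE = 5.88 / 5.94 × 100 = 99.0 %

99.0 %


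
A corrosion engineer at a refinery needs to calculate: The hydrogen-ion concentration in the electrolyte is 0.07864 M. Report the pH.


pH = −log10[H+]
pH = −log10(0.07864) = 1.1

1.1


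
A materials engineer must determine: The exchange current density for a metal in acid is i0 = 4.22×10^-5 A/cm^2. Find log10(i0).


i0 = 4.22×10^-5 A/cm^2
log10(i0) = -4.375

-4.375


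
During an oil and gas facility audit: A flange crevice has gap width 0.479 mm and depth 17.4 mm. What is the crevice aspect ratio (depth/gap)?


Aspect ratio = depth / gap
Ratio = 17.4 / 0.479 = 36.3

36.3


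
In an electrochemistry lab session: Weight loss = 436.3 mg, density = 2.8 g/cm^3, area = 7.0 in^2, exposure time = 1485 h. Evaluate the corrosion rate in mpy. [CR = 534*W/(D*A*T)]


Apply the mpy weight-loss relation: CR = 534 * W / (D * A * T)
Numerator: 534 * 436.3 = 232984.2
Denominator: 2.8 * 7.0 * 1485 = 29106.0
CR = 232984.2 / 29106.0 = 8.0047 mpy

8.0047 mpy


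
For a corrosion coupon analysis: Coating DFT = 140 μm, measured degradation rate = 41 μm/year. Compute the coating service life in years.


Service life = thickness / degradation rate
Life = 140 / 41 = 3.4 years

3.4 years


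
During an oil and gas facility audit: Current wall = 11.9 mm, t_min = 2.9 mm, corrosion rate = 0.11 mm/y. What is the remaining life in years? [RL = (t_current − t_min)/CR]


Apply the remaining-life relation: RL = (t_current − t_min) / CR
RL = (11.9 − 2.9) / 0.11 = 9.0 / 0.11 = 81.8 years

81.8 years


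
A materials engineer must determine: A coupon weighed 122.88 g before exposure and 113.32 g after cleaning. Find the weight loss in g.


Weight loss = initial − final
WL = 122.88 − 113.32 = 9.56 g

9.56 g


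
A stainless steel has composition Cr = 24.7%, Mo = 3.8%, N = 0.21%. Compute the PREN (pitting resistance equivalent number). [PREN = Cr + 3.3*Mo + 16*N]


Apply the PREN formula: PREN = Cr + 3.3*Mo + 16*N
PREN = 24.7 + 3.3*3.8 + 16*0.21
PREN = 24.7 + 12.54 + 3.36 = 40.6

40.6


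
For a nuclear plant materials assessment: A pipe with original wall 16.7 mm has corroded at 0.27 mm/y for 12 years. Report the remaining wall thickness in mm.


Remaining wall = original − CR × time
t = 16.7 − 0.27*12 = 16.7 − 3.24 = 13.46 mm

13.46 mm


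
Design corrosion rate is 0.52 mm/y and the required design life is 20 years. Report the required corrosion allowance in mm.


Corrosion allowance = CR × design life
CA = 0.52 * 20 = 10.4 mm

10.4 mm


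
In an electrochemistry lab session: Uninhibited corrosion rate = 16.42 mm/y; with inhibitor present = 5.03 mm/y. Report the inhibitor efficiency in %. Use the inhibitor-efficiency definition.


Apply the inhibitor-efficiency definition: IE = (CR_blank − CR_inh)/CR_blank × 100
IE = (16.42 − 5.03) / 16.42 × 100
IE = 11.39 / 16.42 × 100 = 69.4 %

69.4 %


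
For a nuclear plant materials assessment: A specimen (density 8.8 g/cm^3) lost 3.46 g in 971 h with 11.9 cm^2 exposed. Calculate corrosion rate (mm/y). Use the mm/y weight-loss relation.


Apply the mm/y weight-loss relation: CR = 87600 * W / (D * A * T)
Numerator: 87600 * 3.46 = 303096.0
Denominator: 8.8 * 11.9 * 971 = 101683.12
CR = 303096.0 / 101683.12 = 2.98079 mm/y

2.98079 mm/y


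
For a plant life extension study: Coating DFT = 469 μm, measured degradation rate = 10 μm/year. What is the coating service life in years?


Service life = thickness / degradation rate
Life = 469 / 10 = 46.9 years

46.9 years


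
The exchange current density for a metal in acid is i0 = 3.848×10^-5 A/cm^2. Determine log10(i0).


i0 = 3.848×10^-5 A/cm^2
log10(i0) = -4.415

-4.415


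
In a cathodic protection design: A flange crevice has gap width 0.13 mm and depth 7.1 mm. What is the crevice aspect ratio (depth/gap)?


Aspect ratio = depth / gap
Ratio = 7.1 / 0.13 = 54.6

54.6


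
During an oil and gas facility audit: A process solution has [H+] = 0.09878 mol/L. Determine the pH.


pH = −log10[H+]
pH = −log10(0.09878) = 1.01

1.01


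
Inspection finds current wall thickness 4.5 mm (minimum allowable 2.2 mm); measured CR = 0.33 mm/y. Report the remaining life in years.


Apply the remaining-life relation: RL = (t_current − t_min) / CR
RL = (4.5 − 2.2) / 0.33 = 2.3 / 0.33 = 7.0 years

7.0 years


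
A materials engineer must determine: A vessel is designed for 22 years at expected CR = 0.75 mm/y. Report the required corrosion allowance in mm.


Corrosion allowance = CR × design life
CA = 0.75 * 22 = 16.5 mm

16.5 mm


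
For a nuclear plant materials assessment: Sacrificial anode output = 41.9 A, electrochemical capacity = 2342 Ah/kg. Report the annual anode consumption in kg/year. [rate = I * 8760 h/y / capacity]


Annual consumption = current * hours per year / capacity
Rate = 41.9 * 8760 / 2342 = 156.7 kg/year

156.7 kg/year


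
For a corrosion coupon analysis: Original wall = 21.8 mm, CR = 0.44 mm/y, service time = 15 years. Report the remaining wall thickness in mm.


Remaining wall = original − CR × time
t = 21.8 − 0.44*15 = 21.8 − 6.6 = 15.2 mm

15.2 mm


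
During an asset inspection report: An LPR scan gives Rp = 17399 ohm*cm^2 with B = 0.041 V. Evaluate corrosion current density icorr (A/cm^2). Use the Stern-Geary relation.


Apply the Stern-Geary relation: icorr = B / Rp
icorr = 0.041 / 17399 = 2.356×10^-6 A/cm^2

2.356×10^-6 A/cm^2


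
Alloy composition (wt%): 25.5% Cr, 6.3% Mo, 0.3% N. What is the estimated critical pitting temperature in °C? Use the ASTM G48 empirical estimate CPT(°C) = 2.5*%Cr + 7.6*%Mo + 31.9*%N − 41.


Apply the ASTM G48 empirical CPT estimate: CPT(°C) = 2.5*%Cr + 7.6*%Mo + 31.9*%N − 41
2.5*25.5 = 63.75; 7.6*6.3 = 47.88; 31.9*0.3 = 9.57
CPT = 63.75 + 47.88 + 9.57 − 41 = 80.2 °C
Rounded to 0.1 °C: CPT ≈ 80.2 °C

80.2 °C


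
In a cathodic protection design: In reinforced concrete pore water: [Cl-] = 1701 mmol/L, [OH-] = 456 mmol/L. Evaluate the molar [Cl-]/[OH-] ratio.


Threshold parameter = [Cl-] / [OH-] (molar basis; both in mmol/L, so units cancel)
Ratio = 1701 / 456 = 3.73

3.73


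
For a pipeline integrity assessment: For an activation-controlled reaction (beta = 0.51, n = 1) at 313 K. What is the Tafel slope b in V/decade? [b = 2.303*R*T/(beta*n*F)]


Apply the Tafel slope relation: b = 2.303*R*T/(beta*n*F)
Numerator: 2.303 * 8.314 * 313 = 5993.06
Denominator: 0.51 * 1 * 96485 = 49207.35
b = 5993.06 / 49207.35 = 0.1218 V/decade

0.1218 V/decade


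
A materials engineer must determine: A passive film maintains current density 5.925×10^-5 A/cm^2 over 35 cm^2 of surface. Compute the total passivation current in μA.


I = i_pass * A, then convert A → μA (×10^6)
I = 5.925×10^-5 * 35 * 10^6 = 2073.75 μA

2073.75 μA


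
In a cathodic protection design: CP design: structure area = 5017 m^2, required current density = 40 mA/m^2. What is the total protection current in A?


I = area * current density, then convert mA → A (÷1000)
I = 5017 * 40 / 1000 = 200.68 A

200.68 A


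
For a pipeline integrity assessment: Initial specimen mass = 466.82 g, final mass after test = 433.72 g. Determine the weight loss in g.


Weight loss = initial − final
WL = 466.82 − 433.72 = 33.1 g

33.1 g


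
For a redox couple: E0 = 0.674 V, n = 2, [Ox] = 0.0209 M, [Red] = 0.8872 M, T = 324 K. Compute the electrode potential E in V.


Apply the Nernst equation: E = E0 + (RT/nF)*ln([Ox]/[Red])
Step 1: RT/nF = 8.314*324/(2*96485) = 0.01395935 V
Step 2: [Ox]/[Red] = 0.0209/0.8872 = 0.023557
Step 3: ln(0.023557) = -3.748332
Step 4: correction = 0.01395935 * -3.748332 = -0.0523 V
E = 0.674 + -0.0523 = 0.6217 V

0.6217 V


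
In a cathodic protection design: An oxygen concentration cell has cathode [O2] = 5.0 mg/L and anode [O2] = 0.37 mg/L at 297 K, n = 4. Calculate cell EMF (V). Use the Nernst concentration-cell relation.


Apply the Nernst concentration-cell relation: E = (RT/nF)*ln(C_cathode/C_anode)
RT/nF = 8.314*297/(4*96485) = 0.00639804 V
ln(5.0/0.37) = 2.60369
E = 0.00639804 * 2.60369 = 0.01666 V

0.01666 V


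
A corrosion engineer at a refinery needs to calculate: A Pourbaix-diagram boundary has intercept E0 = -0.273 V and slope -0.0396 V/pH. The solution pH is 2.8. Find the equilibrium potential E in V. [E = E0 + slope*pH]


Apply the Pourbaix line equation: E = E0 + slope*pH
E = -0.273 + (-0.0396)*2.8 = -0.273 + (-0.11088) = -0.38388 V
Rounded to 3 decimal places: E = -0.384 V

-0.384 V


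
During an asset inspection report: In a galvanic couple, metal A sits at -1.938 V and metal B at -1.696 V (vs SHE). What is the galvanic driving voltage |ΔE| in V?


Driving voltage is the absolute potential difference.
|ΔE| = |-1.938 − (-1.696)| = 0.242 V

0.242 V


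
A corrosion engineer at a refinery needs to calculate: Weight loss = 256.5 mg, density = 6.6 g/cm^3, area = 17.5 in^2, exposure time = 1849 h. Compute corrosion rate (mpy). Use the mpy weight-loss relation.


Apply the mpy weight-loss relation: CR = 534 * W / (D * A * T)
Numerator: 534 * 256.5 = 136971.0
Denominator: 6.6 * 17.5 * 1849 = 213559.5
CR = 136971.0 / 213559.5 = 0.641 mpy

0.641 mpy


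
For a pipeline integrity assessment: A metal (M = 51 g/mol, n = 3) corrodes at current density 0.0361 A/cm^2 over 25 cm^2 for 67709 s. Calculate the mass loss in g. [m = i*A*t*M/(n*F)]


Apply Faraday's law: m = i*A*t*M / (n*F)
Total charge passed Q = i*A*t = 0.0361*25*67709 = 61107.3725 C
m = Q*M/(n*F) = 61107.3725*51/(3*96485) = 10.767 g

10.767 g


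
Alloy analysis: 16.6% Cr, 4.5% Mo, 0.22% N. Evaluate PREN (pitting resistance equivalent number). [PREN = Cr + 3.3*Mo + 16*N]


Apply the PREN formula: PREN = Cr + 3.3*Mo + 16*N
PREN = 16.6 + 3.3*4.5 + 16*0.22
PREN = 16.6 + 14.85 + 3.52 = 34.97

34.97


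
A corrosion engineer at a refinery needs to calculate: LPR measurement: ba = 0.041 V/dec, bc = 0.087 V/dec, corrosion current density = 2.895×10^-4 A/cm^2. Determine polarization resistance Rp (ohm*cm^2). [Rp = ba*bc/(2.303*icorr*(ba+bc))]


Apply the Stern-Geary equation: Rp = ba*bc / (2.303*icorr*(ba+bc))
ba*bc = 0.041*0.087 = 0.003567
ba+bc = 0.128; 2.303*icorr*(ba+bc) = 2.303*2.895×10^-4*0.128 = 8.5339968×10^-5
Rp = 0.003567 / 8.5339968×10^-5 = 41.8 ohm*cm^2

41.8 ohm*cm^2


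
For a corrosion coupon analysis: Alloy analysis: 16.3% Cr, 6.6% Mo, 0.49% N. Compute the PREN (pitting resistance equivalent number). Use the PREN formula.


Apply the PREN formula: PREN = Cr + 3.3*Mo + 16*N
PREN = 16.3 + 3.3*6.6 + 16*0.49
PREN = 16.3 + 21.78 + 7.84 = 45.92

45.92


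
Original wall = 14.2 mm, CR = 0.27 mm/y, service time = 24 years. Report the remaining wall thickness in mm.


Remaining wall = original − CR × time
t = 14.2 − 0.27*24 = 14.2 − 6.48 = 7.72 mm

7.72 mm


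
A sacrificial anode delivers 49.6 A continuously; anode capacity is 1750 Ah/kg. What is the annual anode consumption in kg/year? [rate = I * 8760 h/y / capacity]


Annual consumption = current * hours per year / capacity
Rate = 49.6 * 8760 / 1750 = 248.3 kg/year

248.3 kg/year


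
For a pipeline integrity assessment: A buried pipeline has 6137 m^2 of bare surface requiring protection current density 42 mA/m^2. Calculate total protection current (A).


I = area * current density, then convert mA → A (÷1000)
I = 6137 * 42 / 1000 = 257.75 A

257.75 A


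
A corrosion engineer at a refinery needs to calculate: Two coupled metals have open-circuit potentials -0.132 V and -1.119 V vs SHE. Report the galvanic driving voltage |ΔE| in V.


Driving voltage is the absolute potential difference.
|ΔE| = |-0.132 − (-1.119)| = 0.987 V

0.987 V


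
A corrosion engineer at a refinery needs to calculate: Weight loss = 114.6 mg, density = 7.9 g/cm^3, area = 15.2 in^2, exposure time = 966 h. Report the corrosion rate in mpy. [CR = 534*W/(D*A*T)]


Apply the mpy weight-loss relation: CR = 534 * W / (D * A * T)
Numerator: 534 * 114.6 = 61196.4
Denominator: 7.9 * 15.2 * 966 = 115997.28
CR = 61196.4 / 115997.28 = 0.52757 mpy

0.52757 mpy


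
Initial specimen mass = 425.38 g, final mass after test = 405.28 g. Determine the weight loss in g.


Weight loss = initial − final
WL = 425.38 − 405.28 = 20.1 g

20.1 g


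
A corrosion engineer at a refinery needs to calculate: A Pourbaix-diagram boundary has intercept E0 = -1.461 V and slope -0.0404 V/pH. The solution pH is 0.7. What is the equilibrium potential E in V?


Apply the Pourbaix line equation: E = E0 + slope*pH
E = -1.461 + (-0.0404)*0.7 = -1.461 + (-0.02828) = -1.48928 V
Rounded to 4 decimal places: E = -1.4893 V

-1.4893 V


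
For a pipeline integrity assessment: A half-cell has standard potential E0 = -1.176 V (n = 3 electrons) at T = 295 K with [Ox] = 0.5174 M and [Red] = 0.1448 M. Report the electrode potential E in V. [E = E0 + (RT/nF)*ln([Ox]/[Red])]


Apply the Nernst equation: E = E0 + (RT/nF)*ln([Ox]/[Red])
Step 1: RT/nF = 8.314*295/(3*96485) = 0.00847327 V
Step 2: [Ox]/[Red] = 0.5174/0.1448 = 3.573204
Step 3: ln(3.573204) = 1.273463
Step 4: correction = 0.00847327 * 1.273463 = 0.0108 V
E = -1.176 + 0.0108 = -1.1652 V

-1.1652 V


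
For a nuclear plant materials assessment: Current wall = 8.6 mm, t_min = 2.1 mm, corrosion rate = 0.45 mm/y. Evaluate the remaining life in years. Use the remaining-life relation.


Apply the remaining-life relation: RL = (t_current − t_min) / CR
RL = (8.6 − 2.1) / 0.45 = 6.5 / 0.45 = 14.4 years

14.4 years


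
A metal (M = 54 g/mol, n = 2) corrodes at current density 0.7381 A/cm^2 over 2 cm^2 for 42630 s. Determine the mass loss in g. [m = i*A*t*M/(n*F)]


Apply Faraday's law: m = i*A*t*M / (n*F)
Total charge passed Q = i*A*t = 0.7381*2*42630 = 62930.406 C
m = Q*M/(n*F) = 62930.406*54/(2*96485) = 17.61 g

17.61 g


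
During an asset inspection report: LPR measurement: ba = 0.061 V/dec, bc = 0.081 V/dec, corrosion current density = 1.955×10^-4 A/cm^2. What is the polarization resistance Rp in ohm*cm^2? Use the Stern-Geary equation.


Apply the Stern-Geary equation: Rp = ba*bc / (2.303*icorr*(ba+bc))
ba*bc = 0.061*0.081 = 0.004941
ba+bc = 0.142; 2.303*icorr*(ba+bc) = 2.303*1.955×10^-4*0.142 = 6.3933583×10^-5
Rp = 0.004941 / 6.3933583×10^-5 = 77.3 ohm*cm^2

77.3 ohm*cm^2


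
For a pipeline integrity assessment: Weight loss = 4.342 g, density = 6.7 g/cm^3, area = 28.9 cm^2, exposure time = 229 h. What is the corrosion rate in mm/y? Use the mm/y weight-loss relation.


Apply the mm/y weight-loss relation: CR = 87600 * W / (D * A * T)
Numerator: 87600 * 4.342 = 380359.2
Denominator: 6.7 * 28.9 * 229 = 44341.27
CR = 380359.2 / 44341.27 = 8.577995 mm/y

8.577995 mm/y


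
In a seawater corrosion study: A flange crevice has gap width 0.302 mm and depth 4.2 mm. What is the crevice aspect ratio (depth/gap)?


Aspect ratio = depth / gap
Ratio = 4.2 / 0.302 = 13.9

13.9


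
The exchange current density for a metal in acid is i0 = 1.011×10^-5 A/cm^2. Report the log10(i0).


i0 = 1.011×10^-5 A/cm^2
log10(i0) = -4.995

-4.995


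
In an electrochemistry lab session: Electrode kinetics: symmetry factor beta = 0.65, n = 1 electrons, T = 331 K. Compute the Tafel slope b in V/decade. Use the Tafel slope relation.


Apply the Tafel slope relation: b = 2.303*R*T/(beta*n*F)
Numerator: 2.303 * 8.314 * 331 = 6337.7
Denominator: 0.65 * 1 * 96485 = 62715.25
b = 6337.7 / 62715.25 = 0.1011 V/decade

0.1011 V/decade


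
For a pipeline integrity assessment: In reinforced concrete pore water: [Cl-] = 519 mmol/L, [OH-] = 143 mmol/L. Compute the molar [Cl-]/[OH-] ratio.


Threshold parameter = [Cl-] / [OH-] (molar basis; both in mmol/L, so units cancel)
Ratio = 519 / 143 = 3.63

3.63


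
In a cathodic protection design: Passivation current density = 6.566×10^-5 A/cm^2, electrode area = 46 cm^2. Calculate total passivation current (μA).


I = i_pass * A, then convert A → μA (×10^6)
I = 6.566×10^-5 * 46 * 10^6 = 3020.36 μA

3020.36 μA


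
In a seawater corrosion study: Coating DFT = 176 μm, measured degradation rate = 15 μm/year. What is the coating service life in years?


Service life = thickness / degradation rate
Life = 176 / 15 = 11.7 years

11.7 years


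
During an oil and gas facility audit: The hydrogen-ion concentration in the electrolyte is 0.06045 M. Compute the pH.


pH = −log10[H+]
pH = −log10(0.06045) = 1.22

1.22


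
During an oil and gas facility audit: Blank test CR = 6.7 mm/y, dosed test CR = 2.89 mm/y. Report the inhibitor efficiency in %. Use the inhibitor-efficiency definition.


Apply the inhibitor-efficiency definition: IE = (CR_blank − CR_inh)/CR_blank × 100
IE = (6.7 − 2.89) / 6.7 × 100
IE = 3.81 / 6.7 × 100 = 56.9 %

56.9 %


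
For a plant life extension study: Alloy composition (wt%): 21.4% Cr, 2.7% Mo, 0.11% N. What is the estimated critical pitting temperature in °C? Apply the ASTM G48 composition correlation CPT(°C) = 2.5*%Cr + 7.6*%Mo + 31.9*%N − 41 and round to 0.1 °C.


Apply the ASTM G48 empirical CPT estimate: CPT(°C) = 2.5*%Cr + 7.6*%Mo + 31.9*%N − 41
2.5*21.4 = 53.5; 7.6*2.7 = 20.52; 31.9*0.11 = 3.509
CPT = 53.5 + 20.52 + 3.509 − 41 = 36.529 °C
Rounded to 0.1 °C: CPT ≈ 36.5 °C

36.5 °C


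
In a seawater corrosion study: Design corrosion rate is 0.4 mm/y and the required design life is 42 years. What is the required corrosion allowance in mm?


Corrosion allowance = CR × design life
CA = 0.4 * 42 = 16.8 mm

16.8 mm


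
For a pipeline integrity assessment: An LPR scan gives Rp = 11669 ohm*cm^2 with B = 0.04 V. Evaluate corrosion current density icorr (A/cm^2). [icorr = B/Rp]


Apply the Stern-Geary relation: icorr = B / Rp
icorr = 0.04 / 11669 = 3.428×10^-6 A/cm^2

3.428×10^-6 A/cm^2


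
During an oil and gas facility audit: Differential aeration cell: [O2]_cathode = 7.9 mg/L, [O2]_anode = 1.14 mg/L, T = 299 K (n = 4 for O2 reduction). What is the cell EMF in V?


Apply the Nernst concentration-cell relation: E = (RT/nF)*ln(C_cathode/C_anode)
RT/nF = 8.314*299/(4*96485) = 0.00644112 V
ln(7.9/1.14) = 1.93583
E = 0.00644112 * 1.93583 = 0.01247 V

0.01247 V


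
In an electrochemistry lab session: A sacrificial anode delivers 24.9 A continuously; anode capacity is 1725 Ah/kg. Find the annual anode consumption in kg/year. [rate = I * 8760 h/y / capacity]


Annual consumption = current * hours per year / capacity
Rate = 24.9 * 8760 / 1725 = 126.4 kg/year

126.4 kg/year


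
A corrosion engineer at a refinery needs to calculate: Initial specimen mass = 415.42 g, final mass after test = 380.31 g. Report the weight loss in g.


Weight loss = initial − final
WL = 415.42 − 380.31 = 35.11 g

35.11 g


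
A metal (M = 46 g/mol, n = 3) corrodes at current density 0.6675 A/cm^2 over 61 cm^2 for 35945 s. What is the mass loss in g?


Apply Faraday's law: m = i*A*t*M / (n*F)
Total charge passed Q = i*A*t = 0.6675*61*35945 = 1463590.5375 C
m = Q*M/(n*F) = 1463590.5375*46/(3*96485) = 232.593 g

232.593 g


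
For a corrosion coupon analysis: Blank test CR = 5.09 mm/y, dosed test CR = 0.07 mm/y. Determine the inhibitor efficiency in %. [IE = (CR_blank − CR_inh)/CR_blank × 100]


Apply the inhibitor-efficiency definition: IE = (CR_blank − CR_inh)/CR_blank × 100
IE = (5.09 − 0.07) / 5.09 × 100
IE = 5.02 / 5.09 × 100 = 98.6 %

98.6 %


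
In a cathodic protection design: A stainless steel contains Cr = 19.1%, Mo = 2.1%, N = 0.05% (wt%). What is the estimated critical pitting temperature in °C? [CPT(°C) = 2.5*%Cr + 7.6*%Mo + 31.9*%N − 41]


Apply the ASTM G48 empirical CPT estimate: CPT(°C) = 2.5*%Cr + 7.6*%Mo + 31.9*%N − 41
2.5*19.1 = 47.75; 7.6*2.1 = 15.96; 31.9*0.05 = 1.595
CPT = 47.75 + 15.96 + 1.595 − 41 = 24.305 °C
Rounded to 0.1 °C: CPT ≈ 24.3 °C

24.3 °C


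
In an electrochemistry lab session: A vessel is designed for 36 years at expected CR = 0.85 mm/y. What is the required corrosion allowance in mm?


Corrosion allowance = CR × design life
CA = 0.85 * 36 = 30.6 mm

30.6 mm


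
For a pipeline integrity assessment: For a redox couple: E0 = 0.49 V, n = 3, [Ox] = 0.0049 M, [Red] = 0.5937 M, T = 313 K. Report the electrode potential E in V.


Apply the Nernst equation: E = E0 + (RT/nF)*ln([Ox]/[Red])
Step 1: RT/nF = 8.314*313/(3*96485) = 0.00899028 V
Step 2: [Ox]/[Red] = 0.0049/0.5937 = 0.008253
Step 3: ln(0.008253) = -4.797179
Step 4: correction = 0.00899028 * -4.797179 = -0.043 V
E = 0.49 + -0.043 = 0.447 V

0.447 V


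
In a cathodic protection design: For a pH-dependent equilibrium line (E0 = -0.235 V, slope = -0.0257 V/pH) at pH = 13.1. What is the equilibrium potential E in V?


Apply the Pourbaix line equation: E = E0 + slope*pH
E = -0.235 + (-0.0257)*13.1 = -0.235 + (-0.33667) = -0.57167 V
Rounded to 3 decimal places: E = -0.572 V

-0.572 V


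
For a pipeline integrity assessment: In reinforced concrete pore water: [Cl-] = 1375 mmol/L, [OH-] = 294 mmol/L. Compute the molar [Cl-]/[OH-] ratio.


Threshold parameter = [Cl-] / [OH-] (molar basis; both in mmol/L, so units cancel)
Ratio = 1375 / 294 = 4.68

4.68


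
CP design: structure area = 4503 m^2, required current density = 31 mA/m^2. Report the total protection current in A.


I = area * current density, then convert mA → A (÷1000)
I = 4503 * 31 / 1000 = 139.59 A

139.59 A


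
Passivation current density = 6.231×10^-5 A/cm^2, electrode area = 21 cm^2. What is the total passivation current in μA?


I = i_pass * A, then convert A → μA (×10^6)
I = 6.231×10^-5 * 21 * 10^6 = 1308.51 μA

1308.51 μA


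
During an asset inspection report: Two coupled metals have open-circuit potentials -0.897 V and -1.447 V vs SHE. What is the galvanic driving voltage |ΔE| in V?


Driving voltage is the absolute potential difference.
|ΔE| = |-0.897 − (-1.447)| = 0.55 V

0.55 V


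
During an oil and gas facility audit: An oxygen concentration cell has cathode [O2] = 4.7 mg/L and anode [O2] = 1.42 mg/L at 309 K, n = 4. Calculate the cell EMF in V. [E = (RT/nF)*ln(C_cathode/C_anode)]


Apply the Nernst concentration-cell relation: E = (RT/nF)*ln(C_cathode/C_anode)
RT/nF = 8.314*309/(4*96485) = 0.00665654 V
ln(4.7/1.42) = 1.19691
E = 0.00665654 * 1.19691 = 0.00797 V

0.00797 V


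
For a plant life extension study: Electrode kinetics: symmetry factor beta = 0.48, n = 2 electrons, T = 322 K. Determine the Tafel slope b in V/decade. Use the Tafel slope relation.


Apply the Tafel slope relation: b = 2.303*R*T/(beta*n*F)
Numerator: 2.303 * 8.314 * 322 = 6165.38
Denominator: 0.48 * 2 * 96485 = 92625.6
b = 6165.38 / 92625.6 = 0.0666 V/decade

0.0666 V/decade


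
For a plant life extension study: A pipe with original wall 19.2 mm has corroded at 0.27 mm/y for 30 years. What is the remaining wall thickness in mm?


Remaining wall = original − CR × time
t = 19.2 − 0.27*30 = 19.2 − 8.1 = 11.1 mm

11.1 mm


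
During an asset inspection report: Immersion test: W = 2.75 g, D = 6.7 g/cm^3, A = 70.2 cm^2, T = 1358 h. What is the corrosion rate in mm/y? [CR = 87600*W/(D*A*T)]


Apply the mm/y weight-loss relation: CR = 87600 * W / (D * A * T)
Numerator: 87600 * 2.75 = 240900.0
Denominator: 6.7 * 70.2 * 1358 = 638721.72
CR = 240900.0 / 638721.72 = 0.37716 mm/y

0.37716 mm/y


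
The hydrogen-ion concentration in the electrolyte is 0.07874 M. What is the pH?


pH = −log10[H+]
pH = −log10(0.07874) = 1.1

1.1


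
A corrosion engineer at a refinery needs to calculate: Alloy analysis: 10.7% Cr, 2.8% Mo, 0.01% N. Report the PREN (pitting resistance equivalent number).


Apply the PREN formula: PREN = Cr + 3.3*Mo + 16*N
PREN = 10.7 + 3.3*2.8 + 16*0.01
PREN = 10.7 + 9.24 + 0.16 = 20.1

20.1


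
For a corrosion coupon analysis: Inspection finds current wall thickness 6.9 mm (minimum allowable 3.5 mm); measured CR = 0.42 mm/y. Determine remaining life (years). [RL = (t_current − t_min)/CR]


Apply the remaining-life relation: RL = (t_current − t_min) / CR
RL = (6.9 − 3.5) / 0.42 = 3.4 / 0.42 = 8.1 years

8.1 years


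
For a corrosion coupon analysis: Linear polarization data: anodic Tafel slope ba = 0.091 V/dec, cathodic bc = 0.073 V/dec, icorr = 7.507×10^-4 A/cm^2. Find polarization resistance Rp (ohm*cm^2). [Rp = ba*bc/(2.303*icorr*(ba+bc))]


Apply the Stern-Geary equation: Rp = ba*bc / (2.303*icorr*(ba+bc))
ba*bc = 0.091*0.073 = 0.006643
ba+bc = 0.164; 2.303*icorr*(ba+bc) = 2.303*7.507×10^-4*0.164 = 2.8353338×10^-4
Rp = 0.006643 / 2.8353338×10^-4 = 23.4 ohm*cm^2

23.4 ohm*cm^2


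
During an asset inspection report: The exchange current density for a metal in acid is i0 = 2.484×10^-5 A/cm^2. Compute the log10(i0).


i0 = 2.484×10^-5 A/cm^2
log10(i0) = -4.605

-4.605


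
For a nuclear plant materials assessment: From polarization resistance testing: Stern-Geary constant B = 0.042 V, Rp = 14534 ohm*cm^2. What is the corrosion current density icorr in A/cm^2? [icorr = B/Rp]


Apply the Stern-Geary relation: icorr = B / Rp
icorr = 0.042 / 14534 = 2.89×10^-6 A/cm^2

2.89×10^-6 A/cm^2
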